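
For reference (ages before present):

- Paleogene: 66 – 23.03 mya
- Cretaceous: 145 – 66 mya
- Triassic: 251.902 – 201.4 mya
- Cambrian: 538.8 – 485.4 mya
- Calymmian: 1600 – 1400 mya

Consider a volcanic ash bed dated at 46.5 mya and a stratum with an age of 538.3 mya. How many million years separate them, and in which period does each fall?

Elapsed time: 538.3 − 46.5 = 491.8 Myr.
46.5 Ma lies within 66–23.03 Ma: Paleogene.
538.3 Ma lies within 538.8–485.4 Ma: Cambrian.

491.8 million years apart; the first in the Paleogene, the second in the Cambrian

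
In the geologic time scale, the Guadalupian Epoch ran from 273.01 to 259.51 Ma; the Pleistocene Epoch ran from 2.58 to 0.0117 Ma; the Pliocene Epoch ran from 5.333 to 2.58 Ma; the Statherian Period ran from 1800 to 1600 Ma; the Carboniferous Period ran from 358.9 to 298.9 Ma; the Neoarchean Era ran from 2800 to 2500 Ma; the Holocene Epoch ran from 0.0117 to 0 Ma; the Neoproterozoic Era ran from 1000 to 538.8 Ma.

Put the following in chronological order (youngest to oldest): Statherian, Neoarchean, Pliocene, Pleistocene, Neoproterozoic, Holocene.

Sorting by start age (ascending Ma, since larger Ma = older): Holocene start 0.0117, Pleistocene start 2.58, Pliocene start 5.333, Neoproterozoic start 1000, Statherian start 1800, Neoarchean start 2800.

Holocene, then Pleistocene, then Pliocene, then Neoproterozoic, then Statherian, then Neoarchean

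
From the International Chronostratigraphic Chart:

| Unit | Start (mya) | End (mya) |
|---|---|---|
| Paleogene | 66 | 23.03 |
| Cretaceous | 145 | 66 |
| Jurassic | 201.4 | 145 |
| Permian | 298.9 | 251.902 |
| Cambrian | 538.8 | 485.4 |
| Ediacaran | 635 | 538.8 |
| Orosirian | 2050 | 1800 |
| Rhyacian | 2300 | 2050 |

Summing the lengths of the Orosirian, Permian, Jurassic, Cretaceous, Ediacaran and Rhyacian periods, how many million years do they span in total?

Duration is start − end for each: (2050 − 1800) + (298.9 − 251.902) + (201.4 − 145) + (145 − 66) + (635 − 538.8) + (2300 − 2050).
That is 250 + 46.998 + 56.4 + 79 + 96.2 + 250, which totals 778.598 million years.

778.598 million years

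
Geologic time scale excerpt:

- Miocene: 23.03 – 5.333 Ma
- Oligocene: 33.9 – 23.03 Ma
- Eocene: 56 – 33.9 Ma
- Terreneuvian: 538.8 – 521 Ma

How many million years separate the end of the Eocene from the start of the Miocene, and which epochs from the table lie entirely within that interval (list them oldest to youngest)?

The Eocene closes at 33.9 Ma and the Miocene opens at 23.03 Ma, so the interval is 33.9 − 23.03 = 10.87 Myr.
An epoch fits inside if it starts at or after 33.9 Ma and ends at or before 23.03 Ma; oldest first that gives Oligocene.

10.87 million years; Oligocene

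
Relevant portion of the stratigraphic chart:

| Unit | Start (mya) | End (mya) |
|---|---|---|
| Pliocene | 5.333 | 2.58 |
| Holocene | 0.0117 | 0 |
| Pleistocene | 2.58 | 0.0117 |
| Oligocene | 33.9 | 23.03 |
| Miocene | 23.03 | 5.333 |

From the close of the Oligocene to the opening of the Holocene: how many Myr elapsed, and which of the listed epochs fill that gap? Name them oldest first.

The Oligocene closes at 23.03 Ma and the Holocene opens at 0.0117 Ma, so the interval is 23.03 − 0.0117 = 23.0183 Myr.
An epoch fits inside if it starts at or after 23.03 Ma and ends at or before 0.0117 Ma; oldest first that gives Miocene, Pliocene, Pleistocene.

23.0183 million years; Miocene, Pliocene, Pleistocene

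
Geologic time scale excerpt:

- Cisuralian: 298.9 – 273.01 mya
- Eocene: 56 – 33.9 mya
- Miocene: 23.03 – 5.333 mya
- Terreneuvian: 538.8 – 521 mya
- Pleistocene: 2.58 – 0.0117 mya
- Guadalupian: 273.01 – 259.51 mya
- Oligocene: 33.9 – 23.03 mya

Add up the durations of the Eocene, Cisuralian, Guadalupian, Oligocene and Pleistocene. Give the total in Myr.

Duration is start − end for each: (56 − 33.9) + (298.9 − 273.01) + (273.01 − 259.51) + (33.9 − 23.03) + (2.58 − 0.0117).
That is 22.1 + 25.89 + 13.5 + 10.87 + 2.5683, which totals 74.9283 million years.

74.9283 million years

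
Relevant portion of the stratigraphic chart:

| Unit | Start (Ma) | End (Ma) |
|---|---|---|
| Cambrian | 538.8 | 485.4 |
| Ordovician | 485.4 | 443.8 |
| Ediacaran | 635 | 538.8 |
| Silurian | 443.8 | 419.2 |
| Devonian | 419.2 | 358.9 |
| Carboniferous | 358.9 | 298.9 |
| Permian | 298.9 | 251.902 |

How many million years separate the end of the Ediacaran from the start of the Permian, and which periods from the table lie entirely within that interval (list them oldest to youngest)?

End of Ediacaran = 538.8 Ma; start of Permian = 298.9 Ma.
Gap = 538.8 − 298.9 = 239.9 Myr.
Periods wholly inside 538.8–298.9 Ma: Cambrian (538.8–485.4), Ordovician (485.4–443.8), Silurian (443.8–419.2), Devonian (419.2–358.9), Carboniferous (358.9–298.9).

239.9 million years; Cambrian, Ordovician, Silurian, Devonian, Carboniferous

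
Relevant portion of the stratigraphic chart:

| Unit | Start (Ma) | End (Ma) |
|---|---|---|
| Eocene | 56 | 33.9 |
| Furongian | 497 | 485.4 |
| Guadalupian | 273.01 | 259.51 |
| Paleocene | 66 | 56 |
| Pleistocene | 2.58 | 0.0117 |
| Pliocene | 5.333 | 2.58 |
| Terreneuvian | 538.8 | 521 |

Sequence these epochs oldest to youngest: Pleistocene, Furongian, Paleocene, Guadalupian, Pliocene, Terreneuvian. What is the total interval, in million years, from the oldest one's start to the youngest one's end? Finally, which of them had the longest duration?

Start ages (Ma): Terreneuvian 538.8, Furongian 497, Guadalupian 273.01, Paleocene 66, Pliocene 5.333, Pleistocene 2.58.
Ordered oldest to youngest: Terreneuvian, Furongian, Guadalupian, Paleocene, Pliocene, Pleistocene.
Span = 538.8 − 0.0117 = 538.7883 Myr.
Durations: Terreneuvian 17.8, Furongian 11.6, Pliocene 2.753, Pleistocene 2.5683, Guadalupian 13.5, Paleocene 10 → longest is Terreneuvian (17.8 Myr).

Terreneuvian → Furongian → Guadalupian → Paleocene → Pliocene → Pleistocene; total span 538.7883 Myr; longest is Terreneuvian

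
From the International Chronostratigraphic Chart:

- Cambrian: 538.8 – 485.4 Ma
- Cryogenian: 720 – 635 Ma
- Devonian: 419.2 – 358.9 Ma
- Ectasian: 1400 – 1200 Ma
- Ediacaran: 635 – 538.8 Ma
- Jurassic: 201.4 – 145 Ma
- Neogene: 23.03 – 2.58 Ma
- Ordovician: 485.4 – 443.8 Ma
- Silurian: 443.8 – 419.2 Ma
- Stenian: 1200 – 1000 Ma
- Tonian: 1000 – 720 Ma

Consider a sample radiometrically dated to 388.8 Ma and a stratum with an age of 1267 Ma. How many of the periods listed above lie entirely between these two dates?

The older date is 1267 Ma and the younger is 388.8 Ma.
Periods with start < 1267 and end > 388.8 Ma: Stenian (1200–1000), Tonian (1000–720), Cryogenian (720–635), Ediacaran (635–538.8), Cambrian (538.8–485.4), Ordovician (485.4–443.8), Silurian (443.8–419.2).
That is 7 complete periods.

7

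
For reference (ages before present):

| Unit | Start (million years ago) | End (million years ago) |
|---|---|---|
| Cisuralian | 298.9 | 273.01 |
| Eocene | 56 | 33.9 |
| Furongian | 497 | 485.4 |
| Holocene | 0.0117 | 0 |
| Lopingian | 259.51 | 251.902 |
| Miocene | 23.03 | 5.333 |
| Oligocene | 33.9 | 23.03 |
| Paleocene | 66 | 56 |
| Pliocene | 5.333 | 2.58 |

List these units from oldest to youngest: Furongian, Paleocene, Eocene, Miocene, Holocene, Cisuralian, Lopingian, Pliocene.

Furongian → Cisuralian → Lopingian → Paleocene → Eocene → Miocene → Pliocene → Holocene

The oldest of these is Furongian (starts 497 Ma) and the youngest is Holocene (ends 0 Ma).
In between, by decreasing start age: Cisuralian (298.9), Lopingian (259.51), Paleocene (66), Eocene (56), Miocene (23.03), Pliocene (5.333).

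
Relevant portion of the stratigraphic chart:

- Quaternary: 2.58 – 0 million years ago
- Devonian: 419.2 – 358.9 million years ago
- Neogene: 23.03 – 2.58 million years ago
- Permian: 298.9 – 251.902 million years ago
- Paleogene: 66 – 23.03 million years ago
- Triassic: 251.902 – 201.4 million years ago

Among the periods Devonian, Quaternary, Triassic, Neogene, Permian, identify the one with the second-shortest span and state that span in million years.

Neogene, 20.45 million years

Start − end for each: Devonian 419.2 − 358.9 = 60.3; Quaternary 2.58 − 0 = 2.58; Triassic 251.902 − 201.4 = 50.502; Neogene 23.03 − 2.58 = 20.45; Permian 298.9 − 251.902 = 46.998.
Ranking these from shortest: Quaternary < Neogene < Permian < Triassic < Devonian.
Position 2 in that ranking is Neogene, which lasted 20.45 Myr.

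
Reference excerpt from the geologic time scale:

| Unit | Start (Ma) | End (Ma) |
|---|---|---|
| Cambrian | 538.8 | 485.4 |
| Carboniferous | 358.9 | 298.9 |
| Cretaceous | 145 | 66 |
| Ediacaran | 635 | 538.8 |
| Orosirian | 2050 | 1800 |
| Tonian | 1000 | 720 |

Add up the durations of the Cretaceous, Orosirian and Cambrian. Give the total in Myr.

Each duration: Cretaceous = 79; Orosirian = 250; Cambrian = 53.4.
Sum: 79 + 250 + 53.4 = 382.4 Myr.

382.4 million years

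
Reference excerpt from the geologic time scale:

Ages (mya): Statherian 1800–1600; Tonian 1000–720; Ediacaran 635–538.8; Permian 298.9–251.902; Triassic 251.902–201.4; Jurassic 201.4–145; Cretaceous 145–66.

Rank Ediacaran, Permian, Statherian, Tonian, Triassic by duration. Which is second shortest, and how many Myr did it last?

Durations: Ediacaran 96.2; Permian 46.998; Statherian 200; Tonian 280; Triassic 50.502 Myr.
Sorted shortest-first: Permian (46.998), Triassic (50.502), Ediacaran (96.2), Statherian (200), Tonian (280).
The second shortest is Triassic at 50.502 Myr.

Triassic, 50.502 million years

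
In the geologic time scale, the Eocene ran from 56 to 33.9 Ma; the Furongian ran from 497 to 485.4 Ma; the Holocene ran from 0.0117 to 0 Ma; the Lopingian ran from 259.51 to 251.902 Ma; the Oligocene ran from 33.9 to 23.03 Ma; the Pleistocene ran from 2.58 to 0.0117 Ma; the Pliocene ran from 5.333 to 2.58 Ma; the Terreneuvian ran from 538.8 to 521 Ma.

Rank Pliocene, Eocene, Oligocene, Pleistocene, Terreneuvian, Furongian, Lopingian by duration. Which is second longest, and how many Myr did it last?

Terreneuvian, 17.8 million years

Start − end for each: Pliocene 5.333 − 2.58 = 2.753; Eocene 56 − 33.9 = 22.1; Oligocene 33.9 − 23.03 = 10.87; Pleistocene 2.58 − 0.0117 = 2.5683; Terreneuvian 538.8 − 521 = 17.8; Furongian 497 − 485.4 = 11.6; Lopingian 259.51 − 251.902 = 7.608.
Ranking these from longest: Eocene > Terreneuvian > Furongian > Oligocene > Lopingian > Pliocene > Pleistocene.
Position 2 in that ranking is Terreneuvian, which lasted 17.8 Myr.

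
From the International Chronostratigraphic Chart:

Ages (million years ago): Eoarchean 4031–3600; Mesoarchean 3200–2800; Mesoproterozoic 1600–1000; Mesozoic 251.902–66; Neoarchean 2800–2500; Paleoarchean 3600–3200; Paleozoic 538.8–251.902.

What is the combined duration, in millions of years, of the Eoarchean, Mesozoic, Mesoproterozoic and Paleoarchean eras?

Each duration: Eoarchean = 431; Mesozoic = 185.902; Mesoproterozoic = 600; Paleoarchean = 400.
Sum: 431 + 185.902 + 600 + 400 = 1616.902 Myr.

1616.902 million years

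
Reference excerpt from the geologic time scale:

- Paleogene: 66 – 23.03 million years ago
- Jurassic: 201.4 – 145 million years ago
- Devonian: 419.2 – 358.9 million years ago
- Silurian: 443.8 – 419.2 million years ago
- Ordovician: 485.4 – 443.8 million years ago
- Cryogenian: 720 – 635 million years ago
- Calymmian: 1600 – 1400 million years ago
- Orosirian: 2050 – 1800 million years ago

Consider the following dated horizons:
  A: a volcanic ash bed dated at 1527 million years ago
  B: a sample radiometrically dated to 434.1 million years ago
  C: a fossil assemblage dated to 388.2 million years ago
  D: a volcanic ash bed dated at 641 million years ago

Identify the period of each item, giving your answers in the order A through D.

Match each age against the start–end ranges in the excerpt: A = 1527 Ma → Calymmian (1600–1400); B = 434.1 Ma → Silurian (443.8–419.2); C = 388.2 Ma → Devonian (419.2–358.9); D = 641 Ma → Cryogenian (720–635).

A — Calymmian; B — Silurian; C — Devonian; D — Cryogenian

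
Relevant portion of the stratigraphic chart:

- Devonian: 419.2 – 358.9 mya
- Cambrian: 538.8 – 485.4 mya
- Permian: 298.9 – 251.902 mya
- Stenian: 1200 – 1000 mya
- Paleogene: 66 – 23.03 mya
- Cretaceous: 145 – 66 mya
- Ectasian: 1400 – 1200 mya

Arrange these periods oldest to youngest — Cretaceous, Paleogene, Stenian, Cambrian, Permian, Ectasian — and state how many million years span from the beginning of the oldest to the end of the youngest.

Ectasian, Stenian, Cambrian, Permian, Cretaceous, Paleogene; total span 1376.97 Myr

Start ages (Ma): Ectasian 1400, Stenian 1200, Cambrian 538.8, Permian 298.9, Cretaceous 145, Paleogene 66.
Ordered oldest to youngest: Ectasian, Stenian, Cambrian, Permian, Cretaceous, Paleogene.
Span = 1400 − 23.03 = 1376.97 Myr.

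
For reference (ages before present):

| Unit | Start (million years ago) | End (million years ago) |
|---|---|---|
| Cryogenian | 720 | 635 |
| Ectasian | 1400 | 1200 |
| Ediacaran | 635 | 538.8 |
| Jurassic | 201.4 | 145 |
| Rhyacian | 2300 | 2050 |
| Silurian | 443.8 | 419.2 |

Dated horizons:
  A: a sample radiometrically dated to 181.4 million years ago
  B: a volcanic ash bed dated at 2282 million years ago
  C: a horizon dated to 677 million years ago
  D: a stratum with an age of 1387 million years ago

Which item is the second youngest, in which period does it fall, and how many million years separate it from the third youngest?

C, in the Cryogenian; 710 million years to D

Sorted youngest-first by Ma: A (181.4), C (677), D (1387), B (2282).
The second youngest is C at 677 Ma, which lies in 720–635 Ma: the Cryogenian.
The third youngest is D at 1387 Ma; separation = |677 − 1387| = 710 Myr.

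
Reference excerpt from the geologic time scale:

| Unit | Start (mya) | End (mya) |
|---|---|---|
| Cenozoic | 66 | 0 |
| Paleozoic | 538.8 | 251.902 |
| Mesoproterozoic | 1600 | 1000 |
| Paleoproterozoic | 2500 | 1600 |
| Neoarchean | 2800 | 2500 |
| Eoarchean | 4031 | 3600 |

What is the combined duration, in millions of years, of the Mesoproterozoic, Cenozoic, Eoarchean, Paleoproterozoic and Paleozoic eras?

2283.898 million years

Duration is start − end for each: (1600 − 1000) + (66 − 0) + (4031 − 3600) + (2500 − 1600) + (538.8 − 251.902).
That is 600 + 66 + 431 + 900 + 286.898, which totals 2283.898 million years.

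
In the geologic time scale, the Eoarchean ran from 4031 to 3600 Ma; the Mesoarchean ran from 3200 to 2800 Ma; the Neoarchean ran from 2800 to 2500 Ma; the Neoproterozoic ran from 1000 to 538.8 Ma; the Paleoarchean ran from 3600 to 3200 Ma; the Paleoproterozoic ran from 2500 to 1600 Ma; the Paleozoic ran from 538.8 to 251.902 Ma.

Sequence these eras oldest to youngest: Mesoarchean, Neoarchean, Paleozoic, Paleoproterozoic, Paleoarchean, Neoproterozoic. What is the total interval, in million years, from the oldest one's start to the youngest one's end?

Paleoarchean, Mesoarchean, Neoarchean, Paleoproterozoic, Neoproterozoic, Paleozoic; total span 3348.098 Myr

From the excerpt: Mesoarchean 3200–2800; Neoarchean 2800–2500; Paleozoic 538.8–251.902; Paleoproterozoic 2500–1600; Paleoarchean 3600–3200; Neoproterozoic 1000–538.8 (Ma).
Larger Ma is earlier, so the oldest is Paleoarchean and the youngest is Paleozoic; oldest to youngest: Paleoarchean, Mesoarchean, Neoarchean, Paleoproterozoic, Neoproterozoic, Paleozoic.
Oldest start 3600 minus youngest end 251.902 gives 3348.098 Myr overall.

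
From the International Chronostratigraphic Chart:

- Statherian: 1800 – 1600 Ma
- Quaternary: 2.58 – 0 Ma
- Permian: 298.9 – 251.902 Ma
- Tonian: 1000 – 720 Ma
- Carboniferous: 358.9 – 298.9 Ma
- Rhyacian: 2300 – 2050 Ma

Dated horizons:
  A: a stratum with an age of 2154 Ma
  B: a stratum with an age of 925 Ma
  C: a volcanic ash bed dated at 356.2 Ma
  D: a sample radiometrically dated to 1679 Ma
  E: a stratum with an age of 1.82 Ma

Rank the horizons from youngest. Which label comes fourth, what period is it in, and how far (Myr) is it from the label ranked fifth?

D, in the Statherian; 475 million years to A

Smaller Ma means younger, so youngest first: E 1.82 < C 356.2 < B 925 < D 1679 < A 2154.
Counting 4 along gives D (1679 Ma); the excerpt puts that inside the Statherian, 1800–1600 Ma.
Next in line is A (2154 Ma), and 2154 − 1679 = 475 Myr.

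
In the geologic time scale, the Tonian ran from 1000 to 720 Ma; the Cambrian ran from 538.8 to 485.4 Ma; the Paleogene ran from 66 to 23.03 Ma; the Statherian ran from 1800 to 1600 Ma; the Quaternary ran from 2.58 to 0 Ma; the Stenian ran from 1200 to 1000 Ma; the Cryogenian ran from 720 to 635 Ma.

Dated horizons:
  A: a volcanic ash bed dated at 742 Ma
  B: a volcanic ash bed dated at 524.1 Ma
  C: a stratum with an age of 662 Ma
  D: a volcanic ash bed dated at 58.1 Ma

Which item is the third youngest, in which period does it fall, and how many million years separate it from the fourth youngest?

Smaller Ma means younger, so youngest first: D 58.1 < B 524.1 < C 662 < A 742.
Counting 3 along gives C (662 Ma); the excerpt puts that inside the Cryogenian, 720–635 Ma.
Next in line is A (742 Ma), and 742 − 662 = 80 Myr.

C, in the Cryogenian; 80 million years to A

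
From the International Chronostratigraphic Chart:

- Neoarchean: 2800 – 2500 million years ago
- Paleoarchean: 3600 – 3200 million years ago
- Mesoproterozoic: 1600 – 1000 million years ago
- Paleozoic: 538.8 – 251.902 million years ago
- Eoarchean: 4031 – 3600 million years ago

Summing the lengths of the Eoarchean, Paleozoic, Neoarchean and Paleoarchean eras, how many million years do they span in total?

Each duration: Eoarchean = 431; Paleozoic = 286.898; Neoarchean = 300; Paleoarchean = 400.
Sum: 431 + 286.898 + 300 + 400 = 1417.898 Myr.

1417.898 million years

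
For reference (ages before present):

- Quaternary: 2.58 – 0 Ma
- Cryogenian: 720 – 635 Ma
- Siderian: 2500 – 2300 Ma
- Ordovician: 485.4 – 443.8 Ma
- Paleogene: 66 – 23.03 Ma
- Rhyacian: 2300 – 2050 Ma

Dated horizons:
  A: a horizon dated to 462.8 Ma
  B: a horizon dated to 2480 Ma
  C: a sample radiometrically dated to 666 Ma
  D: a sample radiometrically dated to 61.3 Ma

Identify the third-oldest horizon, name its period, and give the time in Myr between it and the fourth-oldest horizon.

Larger Ma means older, so oldest first: B 2480 > C 666 > A 462.8 > D 61.3.
Counting 3 along gives A (462.8 Ma); the excerpt puts that inside the Ordovician, 485.4–443.8 Ma.
Next in line is D (61.3 Ma), and 462.8 − 61.3 = 401.5 Myr.

A, in the Ordovician; 401.5 million years to D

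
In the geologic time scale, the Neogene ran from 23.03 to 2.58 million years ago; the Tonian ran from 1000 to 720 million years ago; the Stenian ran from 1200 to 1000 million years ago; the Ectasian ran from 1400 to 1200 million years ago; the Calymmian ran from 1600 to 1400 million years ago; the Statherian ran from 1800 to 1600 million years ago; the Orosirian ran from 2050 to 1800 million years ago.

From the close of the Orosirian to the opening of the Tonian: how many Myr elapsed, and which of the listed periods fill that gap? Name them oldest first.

800 million years; Statherian, Calymmian, Ectasian, Stenian

The Orosirian closes at 1800 Ma and the Tonian opens at 1000 Ma, so the interval is 1800 − 1000 = 800 Myr.
A period fits inside if it starts at or after 1800 Ma and ends at or before 1000 Ma; oldest first that gives Statherian, Calymmian, Ectasian, Stenian.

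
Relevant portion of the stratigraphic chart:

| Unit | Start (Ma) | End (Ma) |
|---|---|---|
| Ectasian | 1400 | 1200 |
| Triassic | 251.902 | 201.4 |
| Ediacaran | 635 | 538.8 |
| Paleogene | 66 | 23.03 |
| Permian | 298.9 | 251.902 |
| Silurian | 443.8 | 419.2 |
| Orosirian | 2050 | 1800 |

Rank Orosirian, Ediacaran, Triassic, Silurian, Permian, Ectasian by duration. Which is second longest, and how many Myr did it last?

Durations: Orosirian 250; Ediacaran 96.2; Triassic 50.502; Silurian 24.6; Permian 46.998; Ectasian 200 Myr.
Sorted longest-first: Orosirian (250), Ectasian (200), Ediacaran (96.2), Triassic (50.502), Permian (46.998), Silurian (24.6).
The second longest is Ectasian at 200 Myr.

Ectasian, 200 million years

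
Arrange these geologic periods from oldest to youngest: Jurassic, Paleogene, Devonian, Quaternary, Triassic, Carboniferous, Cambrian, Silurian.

Cambrian → Silurian → Devonian → Carboniferous → Triassic → Jurassic → Paleogene → Quaternary

Group by era (each group listed oldest first) — Paleozoic: Cambrian, Silurian, Devonian, Carboniferous; Mesozoic: Triassic, Jurassic; Cenozoic: Paleogene, Quaternary. The eras run Paleozoic → Mesozoic → Cenozoic. Concatenating the groups in that era order gives oldest to youngest directly.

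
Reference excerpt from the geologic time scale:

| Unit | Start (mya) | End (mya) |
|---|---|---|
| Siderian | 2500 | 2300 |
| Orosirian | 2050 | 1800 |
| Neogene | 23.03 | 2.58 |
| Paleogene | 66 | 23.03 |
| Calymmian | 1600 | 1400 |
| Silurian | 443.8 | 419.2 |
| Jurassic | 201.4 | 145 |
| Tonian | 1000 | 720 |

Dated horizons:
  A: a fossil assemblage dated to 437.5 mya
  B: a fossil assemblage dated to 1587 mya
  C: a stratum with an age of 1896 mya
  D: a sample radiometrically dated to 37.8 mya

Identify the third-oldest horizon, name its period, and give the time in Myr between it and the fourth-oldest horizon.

A, in the Silurian; 399.7 million years to D

Larger Ma means older, so oldest first: C 1896 > B 1587 > A 437.5 > D 37.8.
Counting 3 along gives A (437.5 Ma); the excerpt puts that inside the Silurian, 443.8–419.2 Ma.
Next in line is D (37.8 Ma), and 437.5 − 37.8 = 399.7 Myr.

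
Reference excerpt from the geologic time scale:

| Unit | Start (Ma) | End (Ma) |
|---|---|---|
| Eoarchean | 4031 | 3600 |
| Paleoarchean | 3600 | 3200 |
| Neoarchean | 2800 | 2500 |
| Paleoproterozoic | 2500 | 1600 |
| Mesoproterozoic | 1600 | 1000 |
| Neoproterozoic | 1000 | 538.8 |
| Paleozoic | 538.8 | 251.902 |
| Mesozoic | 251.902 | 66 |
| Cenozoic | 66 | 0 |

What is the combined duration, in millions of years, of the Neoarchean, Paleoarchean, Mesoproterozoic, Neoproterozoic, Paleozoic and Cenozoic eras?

Duration is start − end for each: (2800 − 2500) + (3600 − 3200) + (1600 − 1000) + (1000 − 538.8) + (538.8 − 251.902) + (66 − 0).
That is 300 + 400 + 600 + 461.2 + 286.898 + 66, which totals 2114.098 million years.

2114.098 million years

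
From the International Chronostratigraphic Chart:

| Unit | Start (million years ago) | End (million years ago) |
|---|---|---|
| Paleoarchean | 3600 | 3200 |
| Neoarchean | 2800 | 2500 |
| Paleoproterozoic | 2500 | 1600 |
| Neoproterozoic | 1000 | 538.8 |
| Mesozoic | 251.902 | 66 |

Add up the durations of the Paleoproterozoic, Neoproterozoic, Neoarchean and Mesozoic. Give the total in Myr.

Each duration: Paleoproterozoic = 900; Neoproterozoic = 461.2; Neoarchean = 300; Mesozoic = 185.902.
Sum: 900 + 461.2 + 300 + 185.902 = 1847.102 Myr.

1847.102 million years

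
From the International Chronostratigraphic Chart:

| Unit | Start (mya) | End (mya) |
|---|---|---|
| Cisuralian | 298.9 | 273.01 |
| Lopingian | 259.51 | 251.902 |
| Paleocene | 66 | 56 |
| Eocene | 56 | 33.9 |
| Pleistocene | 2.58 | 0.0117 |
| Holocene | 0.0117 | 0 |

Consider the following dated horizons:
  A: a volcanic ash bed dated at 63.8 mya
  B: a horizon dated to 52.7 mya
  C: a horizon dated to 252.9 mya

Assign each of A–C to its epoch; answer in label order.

Match each age against the start–end ranges in the excerpt: A = 63.8 Ma → Paleocene (66–56); B = 52.7 Ma → Eocene (56–33.9); C = 252.9 Ma → Lopingian (259.51–251.902).

A — Paleocene; B — Eocene; C — Lopingian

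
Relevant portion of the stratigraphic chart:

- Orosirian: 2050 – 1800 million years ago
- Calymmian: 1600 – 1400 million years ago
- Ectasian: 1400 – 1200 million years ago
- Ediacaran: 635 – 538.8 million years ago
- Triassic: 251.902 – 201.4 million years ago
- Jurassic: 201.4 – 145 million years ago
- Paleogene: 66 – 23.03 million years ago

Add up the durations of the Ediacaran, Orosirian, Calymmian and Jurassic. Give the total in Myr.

Each duration: Ediacaran = 96.2; Orosirian = 250; Calymmian = 200; Jurassic = 56.4.
Sum: 96.2 + 250 + 200 + 56.4 = 602.6 Myr.

602.6 million years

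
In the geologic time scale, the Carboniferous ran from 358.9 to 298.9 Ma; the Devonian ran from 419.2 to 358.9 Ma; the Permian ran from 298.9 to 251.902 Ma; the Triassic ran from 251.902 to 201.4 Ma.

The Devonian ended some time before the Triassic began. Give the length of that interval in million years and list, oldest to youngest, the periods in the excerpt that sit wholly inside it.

End of Devonian = 358.9 Ma; start of Triassic = 251.902 Ma.
Gap = 358.9 − 251.902 = 106.998 Myr.
Periods wholly inside 358.9–251.902 Ma: Carboniferous (358.9–298.9), Permian (298.9–251.902).

106.998 million years; Carboniferous, Permian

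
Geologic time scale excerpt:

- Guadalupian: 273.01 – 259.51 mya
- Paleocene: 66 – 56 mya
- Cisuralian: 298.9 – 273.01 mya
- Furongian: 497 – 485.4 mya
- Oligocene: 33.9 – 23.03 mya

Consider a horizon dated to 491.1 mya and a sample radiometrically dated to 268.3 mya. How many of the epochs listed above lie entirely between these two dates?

491.1 Ma sits inside the Furongian (497–485.4) and 268.3 Ma inside the Guadalupian (273.01–259.51); neither of those is wholly between the two dates.
The listed epochs lying completely between them are Cisuralian — 1 in all.

1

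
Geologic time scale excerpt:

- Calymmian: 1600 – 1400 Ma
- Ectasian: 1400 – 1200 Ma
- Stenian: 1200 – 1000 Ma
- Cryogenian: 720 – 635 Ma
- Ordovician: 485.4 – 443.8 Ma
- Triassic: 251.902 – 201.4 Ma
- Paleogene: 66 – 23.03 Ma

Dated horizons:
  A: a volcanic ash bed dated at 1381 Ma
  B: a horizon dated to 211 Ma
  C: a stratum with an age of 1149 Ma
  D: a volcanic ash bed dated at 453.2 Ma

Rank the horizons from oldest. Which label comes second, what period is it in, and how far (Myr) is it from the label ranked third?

C, in the Stenian; 695.8 million years to D

Larger Ma means older, so oldest first: A 1381 > C 1149 > D 453.2 > B 211.
Counting 2 along gives C (1149 Ma); the excerpt puts that inside the Stenian, 1200–1000 Ma.
Next in line is D (453.2 Ma), and 1149 − 453.2 = 695.8 Myr.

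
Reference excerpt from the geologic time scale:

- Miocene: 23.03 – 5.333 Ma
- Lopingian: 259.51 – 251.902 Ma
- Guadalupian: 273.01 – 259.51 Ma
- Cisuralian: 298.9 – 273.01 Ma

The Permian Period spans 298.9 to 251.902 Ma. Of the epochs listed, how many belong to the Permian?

3

Epochs inside 298.9–251.902 Ma: Cisuralian, Guadalupian, Lopingian — 3 in total.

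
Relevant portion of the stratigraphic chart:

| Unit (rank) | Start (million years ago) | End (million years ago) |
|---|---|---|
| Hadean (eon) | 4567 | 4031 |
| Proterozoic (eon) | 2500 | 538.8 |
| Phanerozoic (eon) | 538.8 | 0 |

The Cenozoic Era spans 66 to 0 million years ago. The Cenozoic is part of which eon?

The Cenozoic (66–0 Ma) lies entirely within 538.8–0 Ma, the Phanerozoic Eon.

Phanerozoic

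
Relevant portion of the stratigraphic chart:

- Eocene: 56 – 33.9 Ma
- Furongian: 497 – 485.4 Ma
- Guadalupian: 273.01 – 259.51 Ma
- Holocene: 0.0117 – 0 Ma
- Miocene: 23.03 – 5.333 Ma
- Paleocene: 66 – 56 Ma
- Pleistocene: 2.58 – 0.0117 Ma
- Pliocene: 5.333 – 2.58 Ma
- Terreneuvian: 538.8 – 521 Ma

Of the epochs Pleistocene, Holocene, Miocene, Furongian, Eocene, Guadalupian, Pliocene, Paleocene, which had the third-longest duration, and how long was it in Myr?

Durations: Pleistocene 2.5683; Holocene 0.0117; Miocene 17.697; Furongian 11.6; Eocene 22.1; Guadalupian 13.5; Pliocene 2.753; Paleocene 10 Myr.
Sorted longest-first: Eocene (22.1), Miocene (17.697), Guadalupian (13.5), Furongian (11.6), Paleocene (10), Pliocene (2.753), Pleistocene (2.5683), Holocene (0.0117).
The third longest is Guadalupian at 13.5 Myr.

Guadalupian, 13.5 million years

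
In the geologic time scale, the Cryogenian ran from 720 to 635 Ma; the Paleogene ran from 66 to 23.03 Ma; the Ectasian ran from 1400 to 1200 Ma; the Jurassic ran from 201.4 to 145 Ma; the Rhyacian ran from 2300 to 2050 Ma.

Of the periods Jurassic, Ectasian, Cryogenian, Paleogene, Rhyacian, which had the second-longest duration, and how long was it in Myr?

Durations: Jurassic 56.4; Ectasian 200; Cryogenian 85; Paleogene 42.97; Rhyacian 250 Myr.
Sorted longest-first: Rhyacian (250), Ectasian (200), Cryogenian (85), Jurassic (56.4), Paleogene (42.97).
The second longest is Ectasian at 200 Myr.

Ectasian, 200 million years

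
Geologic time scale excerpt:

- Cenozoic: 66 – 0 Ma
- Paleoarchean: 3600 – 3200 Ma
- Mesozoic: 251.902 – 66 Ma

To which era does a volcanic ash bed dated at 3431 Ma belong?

Paleoarchean

3431 Ma lies between 3600 and 3200 Ma, so it falls in the Paleoarchean.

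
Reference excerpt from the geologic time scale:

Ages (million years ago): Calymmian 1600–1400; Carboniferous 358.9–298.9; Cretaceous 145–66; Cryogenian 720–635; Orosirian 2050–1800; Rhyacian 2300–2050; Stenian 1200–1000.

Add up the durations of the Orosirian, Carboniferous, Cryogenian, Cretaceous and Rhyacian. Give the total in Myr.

Each duration: Orosirian = 250; Carboniferous = 60; Cryogenian = 85; Cretaceous = 79; Rhyacian = 250.
Sum: 250 + 60 + 85 + 79 + 250 = 724 Myr.

724 million years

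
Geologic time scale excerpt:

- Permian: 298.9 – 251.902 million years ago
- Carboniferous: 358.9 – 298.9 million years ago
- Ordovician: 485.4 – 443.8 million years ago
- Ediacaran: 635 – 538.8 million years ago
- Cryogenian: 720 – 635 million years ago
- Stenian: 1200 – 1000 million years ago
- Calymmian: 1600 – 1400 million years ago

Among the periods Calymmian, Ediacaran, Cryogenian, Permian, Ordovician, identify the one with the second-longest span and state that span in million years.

Durations: Calymmian 200; Ediacaran 96.2; Cryogenian 85; Permian 46.998; Ordovician 41.6 Myr.
Sorted longest-first: Calymmian (200), Ediacaran (96.2), Cryogenian (85), Permian (46.998), Ordovician (41.6).
The second longest is Ediacaran at 96.2 Myr.

Ediacaran, 96.2 million years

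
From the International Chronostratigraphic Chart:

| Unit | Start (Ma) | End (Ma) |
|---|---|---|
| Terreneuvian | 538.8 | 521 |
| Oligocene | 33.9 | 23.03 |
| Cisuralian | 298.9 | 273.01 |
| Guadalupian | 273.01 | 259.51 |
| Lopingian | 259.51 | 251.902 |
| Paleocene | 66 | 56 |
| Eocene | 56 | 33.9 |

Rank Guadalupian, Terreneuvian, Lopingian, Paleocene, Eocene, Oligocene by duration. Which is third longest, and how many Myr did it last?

Durations: Guadalupian 13.5; Terreneuvian 17.8; Lopingian 7.608; Paleocene 10; Eocene 22.1; Oligocene 10.87 Myr.
Sorted longest-first: Eocene (22.1), Terreneuvian (17.8), Guadalupian (13.5), Oligocene (10.87), Paleocene (10), Lopingian (7.608).
The third longest is Guadalupian at 13.5 Myr.

Guadalupian, 13.5 million years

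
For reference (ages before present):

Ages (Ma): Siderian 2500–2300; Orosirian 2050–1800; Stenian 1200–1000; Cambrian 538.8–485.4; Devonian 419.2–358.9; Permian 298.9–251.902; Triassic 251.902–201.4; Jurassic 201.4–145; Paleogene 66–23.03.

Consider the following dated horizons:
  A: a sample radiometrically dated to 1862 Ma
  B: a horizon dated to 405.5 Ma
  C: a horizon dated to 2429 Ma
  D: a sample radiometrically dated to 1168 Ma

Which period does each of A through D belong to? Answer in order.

A: 1862 Ma lies in 2050–1800 Ma, so Orosirian.
B: 405.5 Ma lies in 419.2–358.9 Ma, so Devonian.
C: 2429 Ma lies in 2500–2300 Ma, so Siderian.
D: 1168 Ma lies in 1200–1000 Ma, so Stenian.

A — Orosirian; B — Devonian; C — Siderian; D — Stenian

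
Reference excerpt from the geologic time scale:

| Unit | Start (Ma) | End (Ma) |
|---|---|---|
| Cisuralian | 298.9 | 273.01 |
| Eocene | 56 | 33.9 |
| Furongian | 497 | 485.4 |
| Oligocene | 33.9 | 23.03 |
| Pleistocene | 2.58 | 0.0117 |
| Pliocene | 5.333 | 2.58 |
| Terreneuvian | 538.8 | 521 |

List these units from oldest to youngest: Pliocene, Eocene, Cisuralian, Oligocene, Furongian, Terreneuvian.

Terreneuvian, Furongian, Cisuralian, Eocene, Oligocene, Pliocene

Read off each span (Ma): Pliocene 5.333–2.58; Eocene 56–33.9; Cisuralian 298.9–273.01; Oligocene 33.9–23.03; Furongian 497–485.4; Terreneuvian 538.8–521.
Larger Ma is older, so oldest→youngest is Terreneuvian, Furongian, Cisuralian, Eocene, Oligocene, Pliocene.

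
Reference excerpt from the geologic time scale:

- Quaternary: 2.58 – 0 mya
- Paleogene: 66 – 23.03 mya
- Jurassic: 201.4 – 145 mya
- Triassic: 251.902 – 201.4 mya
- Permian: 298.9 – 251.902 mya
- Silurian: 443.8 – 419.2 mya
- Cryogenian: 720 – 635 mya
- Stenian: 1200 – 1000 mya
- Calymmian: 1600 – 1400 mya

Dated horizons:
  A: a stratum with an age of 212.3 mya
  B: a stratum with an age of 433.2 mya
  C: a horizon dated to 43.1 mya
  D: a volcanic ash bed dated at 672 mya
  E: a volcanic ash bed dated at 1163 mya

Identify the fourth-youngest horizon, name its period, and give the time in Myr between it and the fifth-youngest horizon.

D, in the Cryogenian; 491 million years to E

Sorted youngest-first by Ma: C (43.1), A (212.3), B (433.2), D (672), E (1163).
The fourth youngest is D at 672 Ma, which lies in 720–635 Ma: the Cryogenian.
The fifth youngest is E at 1163 Ma; separation = |672 − 1163| = 491 Myr.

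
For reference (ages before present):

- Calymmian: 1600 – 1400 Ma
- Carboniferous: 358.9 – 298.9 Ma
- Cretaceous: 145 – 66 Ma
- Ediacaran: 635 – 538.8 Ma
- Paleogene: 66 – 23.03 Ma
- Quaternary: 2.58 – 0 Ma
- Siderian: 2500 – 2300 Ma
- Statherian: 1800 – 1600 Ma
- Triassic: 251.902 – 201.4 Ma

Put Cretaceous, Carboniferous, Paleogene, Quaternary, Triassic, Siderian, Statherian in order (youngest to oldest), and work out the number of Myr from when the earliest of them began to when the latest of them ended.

Quaternary, Paleogene, Cretaceous, Triassic, Carboniferous, Statherian, Siderian; total span 2500 Myr

Start ages (Ma): Siderian 2500, Statherian 1800, Carboniferous 358.9, Triassic 251.902, Cretaceous 145, Paleogene 66, Quaternary 2.58.
Ordered youngest to oldest: Quaternary, Paleogene, Cretaceous, Triassic, Carboniferous, Statherian, Siderian.
Span = 2500 − 0 = 2500 Myr.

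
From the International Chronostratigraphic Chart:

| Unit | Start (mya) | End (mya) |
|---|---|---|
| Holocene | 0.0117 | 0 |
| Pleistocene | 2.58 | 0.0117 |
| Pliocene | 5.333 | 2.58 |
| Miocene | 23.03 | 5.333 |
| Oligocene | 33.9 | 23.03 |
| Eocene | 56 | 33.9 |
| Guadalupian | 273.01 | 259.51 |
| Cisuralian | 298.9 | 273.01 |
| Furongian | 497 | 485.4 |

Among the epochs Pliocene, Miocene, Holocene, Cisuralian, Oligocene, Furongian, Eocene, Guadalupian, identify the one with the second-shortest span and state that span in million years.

Pliocene, 2.753 million years

Durations: Pliocene 2.753; Miocene 17.697; Holocene 0.0117; Cisuralian 25.89; Oligocene 10.87; Furongian 11.6; Eocene 22.1; Guadalupian 13.5 Myr.
Sorted shortest-first: Holocene (0.0117), Pliocene (2.753), Oligocene (10.87), Furongian (11.6), Guadalupian (13.5), Miocene (17.697), Eocene (22.1), Cisuralian (25.89).
The second shortest is Pliocene at 2.753 Myr.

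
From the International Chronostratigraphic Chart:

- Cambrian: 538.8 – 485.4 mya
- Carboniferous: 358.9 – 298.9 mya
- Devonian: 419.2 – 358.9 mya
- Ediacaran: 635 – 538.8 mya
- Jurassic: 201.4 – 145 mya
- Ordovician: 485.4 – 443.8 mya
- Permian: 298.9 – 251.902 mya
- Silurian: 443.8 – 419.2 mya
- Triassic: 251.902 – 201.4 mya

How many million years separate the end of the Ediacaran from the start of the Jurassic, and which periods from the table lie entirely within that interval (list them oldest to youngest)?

The Ediacaran closes at 538.8 Ma and the Jurassic opens at 201.4 Ma, so the interval is 538.8 − 201.4 = 337.4 Myr.
A period fits inside if it starts at or after 538.8 Ma and ends at or before 201.4 Ma; oldest first that gives Cambrian, Ordovician, Silurian, Devonian, Carboniferous, Permian, Triassic.

337.4 million years; Cambrian, Ordovician, Silurian, Devonian, Carboniferous, Permian, Triassic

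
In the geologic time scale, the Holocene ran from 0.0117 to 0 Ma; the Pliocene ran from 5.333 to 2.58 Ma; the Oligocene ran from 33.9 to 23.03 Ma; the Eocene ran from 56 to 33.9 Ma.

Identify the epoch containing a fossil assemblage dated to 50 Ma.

50 Ma lies between 56 and 33.9 Ma, so it falls in the Eocene.

Eocene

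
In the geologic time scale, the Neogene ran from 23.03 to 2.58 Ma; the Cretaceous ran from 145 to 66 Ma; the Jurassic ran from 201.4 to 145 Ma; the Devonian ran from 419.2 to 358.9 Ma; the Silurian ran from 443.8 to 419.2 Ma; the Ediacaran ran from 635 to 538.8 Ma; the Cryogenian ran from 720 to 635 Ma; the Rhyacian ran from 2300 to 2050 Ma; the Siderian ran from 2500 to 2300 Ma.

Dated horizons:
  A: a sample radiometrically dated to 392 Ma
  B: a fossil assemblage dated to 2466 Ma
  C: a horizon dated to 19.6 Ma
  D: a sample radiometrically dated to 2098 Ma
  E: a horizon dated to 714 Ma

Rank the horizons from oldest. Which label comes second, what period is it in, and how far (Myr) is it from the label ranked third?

D, in the Rhyacian; 1384 million years to E

Larger Ma means older, so oldest first: B 2466 > D 2098 > E 714 > A 392 > C 19.6.
Counting 2 along gives D (2098 Ma); the excerpt puts that inside the Rhyacian, 2300–2050 Ma.
Next in line is E (714 Ma), and 2098 − 714 = 1384 Myr.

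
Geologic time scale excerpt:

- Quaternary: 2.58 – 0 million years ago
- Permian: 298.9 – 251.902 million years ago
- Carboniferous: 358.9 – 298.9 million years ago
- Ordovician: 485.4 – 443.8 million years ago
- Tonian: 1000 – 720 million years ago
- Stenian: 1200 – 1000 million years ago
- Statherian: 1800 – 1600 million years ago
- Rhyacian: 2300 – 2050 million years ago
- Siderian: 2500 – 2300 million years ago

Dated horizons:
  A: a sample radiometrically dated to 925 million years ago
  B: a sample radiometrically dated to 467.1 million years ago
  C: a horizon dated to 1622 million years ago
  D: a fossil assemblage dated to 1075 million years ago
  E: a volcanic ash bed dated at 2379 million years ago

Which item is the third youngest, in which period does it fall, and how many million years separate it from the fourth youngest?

D, in the Stenian; 547 million years to C

Sorted youngest-first by Ma: B (467.1), A (925), D (1075), C (1622), E (2379).
The third youngest is D at 1075 Ma, which lies in 1200–1000 Ma: the Stenian.
The fourth youngest is C at 1622 Ma; separation = |1075 − 1622| = 547 Myr.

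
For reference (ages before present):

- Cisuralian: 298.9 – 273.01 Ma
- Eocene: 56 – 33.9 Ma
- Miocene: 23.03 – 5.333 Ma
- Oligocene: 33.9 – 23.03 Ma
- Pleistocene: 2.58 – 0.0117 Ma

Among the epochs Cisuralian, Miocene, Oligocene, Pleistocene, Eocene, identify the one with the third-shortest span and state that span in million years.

Miocene, 17.697 million years

Start − end for each: Cisuralian 298.9 − 273.01 = 25.89; Miocene 23.03 − 5.333 = 17.697; Oligocene 33.9 − 23.03 = 10.87; Pleistocene 2.58 − 0.0117 = 2.5683; Eocene 56 − 33.9 = 22.1.
Ranking these from shortest: Pleistocene < Oligocene < Miocene < Eocene < Cisuralian.
Position 3 in that ranking is Miocene, which lasted 17.697 Myr.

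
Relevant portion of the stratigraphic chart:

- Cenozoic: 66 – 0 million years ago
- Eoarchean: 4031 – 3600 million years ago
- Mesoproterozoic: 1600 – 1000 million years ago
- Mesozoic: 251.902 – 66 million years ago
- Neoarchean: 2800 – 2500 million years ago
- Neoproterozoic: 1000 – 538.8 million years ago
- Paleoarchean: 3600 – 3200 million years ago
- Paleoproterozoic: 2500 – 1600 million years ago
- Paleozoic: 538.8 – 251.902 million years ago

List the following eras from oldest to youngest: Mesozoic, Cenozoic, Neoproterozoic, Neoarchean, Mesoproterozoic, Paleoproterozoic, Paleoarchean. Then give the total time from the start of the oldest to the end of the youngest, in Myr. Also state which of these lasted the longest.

Paleoarchean, Neoarchean, Paleoproterozoic, Mesoproterozoic, Neoproterozoic, Mesozoic, Cenozoic; total span 3600 Myr; longest is Paleoproterozoic

Start ages (Ma): Paleoarchean 3600, Neoarchean 2800, Paleoproterozoic 2500, Mesoproterozoic 1600, Neoproterozoic 1000, Mesozoic 251.902, Cenozoic 66.
Ordered oldest to youngest: Paleoarchean, Neoarchean, Paleoproterozoic, Mesoproterozoic, Neoproterozoic, Mesozoic, Cenozoic.
Span = 3600 − 0 = 3600 Myr.
Durations: Mesoproterozoic 600, Neoarchean 300, Mesozoic 185.902, Cenozoic 66, Paleoproterozoic 900, Paleoarchean 400, Neoproterozoic 461.2 → longest is Paleoproterozoic (900 Myr).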